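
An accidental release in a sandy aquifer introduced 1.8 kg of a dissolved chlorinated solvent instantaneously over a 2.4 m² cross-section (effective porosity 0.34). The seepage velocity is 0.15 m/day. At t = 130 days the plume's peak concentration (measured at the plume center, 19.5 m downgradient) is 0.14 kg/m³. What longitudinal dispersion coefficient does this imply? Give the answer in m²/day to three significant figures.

0.152 m²/day

At the plume center C_max = M/(n_e·A·√(4πDt)), so D = M²/(4πt·(n_e·A·C_max)²).
n_e·A·C_max = 0.34 × 2.4 × 0.14 = 0.1142 kg/m.
D = 1.8²/(4π × 130 × 0.1142²) = 0.152 m²/day.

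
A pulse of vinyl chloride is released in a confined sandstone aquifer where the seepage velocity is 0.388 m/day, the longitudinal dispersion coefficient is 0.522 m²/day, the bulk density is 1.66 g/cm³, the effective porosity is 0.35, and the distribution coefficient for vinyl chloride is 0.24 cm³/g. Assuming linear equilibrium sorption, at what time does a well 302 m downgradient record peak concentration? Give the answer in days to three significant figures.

1660 days

Retardation factor R = 1 + ρ_b·K_d/n = 1 + 1.66 × 0.24/0.35 = 2.138.
Sorption retards both mechanisms: v_R = v/R = 0.1815 m/day, D_R = D/R = 0.2442 m²/day.
Peak time from v_R²t² + 2D_R t − x² = 0: t = (√(D_R² + v_R²x²) − D_R)/v_R².
√(D_R² + v_R²x²) = √(0.2442² + 0.1815² × 302²) = 54.81; v_R² = 0.03294.
t = (54.81 − 0.2442)/0.03294 = 1660 days.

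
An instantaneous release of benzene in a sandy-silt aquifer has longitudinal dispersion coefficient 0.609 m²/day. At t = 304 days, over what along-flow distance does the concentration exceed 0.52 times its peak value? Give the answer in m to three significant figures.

44.0 m

The plume is Gaussian with σ = √(2Dt) = √(2 × 0.609 × 304) = 19.24 m.
C/C_peak = exp(−Δx²/(2σ²)) = 0.52 ⇒ Δx = σ·√(−2 ln 0.52) = 19.24 × 1.144 = 22.01 m.
Width = 2Δx = 44.0 m.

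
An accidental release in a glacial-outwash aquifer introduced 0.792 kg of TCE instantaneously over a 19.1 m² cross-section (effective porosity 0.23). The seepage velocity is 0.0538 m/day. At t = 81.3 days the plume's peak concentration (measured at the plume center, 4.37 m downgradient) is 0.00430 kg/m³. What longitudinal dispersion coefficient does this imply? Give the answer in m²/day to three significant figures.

At the plume center C_max = M/(n_e·A·√(4πDt)), so D = M²/(4πt·(n_e·A·C_max)²).
n_e·A·C_max = 0.23 × 19.1 × 0.00430 = 0.01889 kg/m.
D = 0.792²/(4π × 81.3 × 0.01889²) = 1.72 m²/day.

1.72 m²/day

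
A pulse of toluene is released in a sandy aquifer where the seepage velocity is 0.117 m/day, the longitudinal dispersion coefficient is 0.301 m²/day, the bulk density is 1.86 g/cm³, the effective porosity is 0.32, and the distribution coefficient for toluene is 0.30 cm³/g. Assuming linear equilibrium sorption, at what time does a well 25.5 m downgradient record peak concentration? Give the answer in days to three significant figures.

Retardation factor R = 1 + ρ_b·K_d/n = 1 + 1.86 × 0.30/0.32 = 2.744.
Sorption retards both mechanisms: v_R = v/R = 0.04264 m/day, D_R = D/R = 0.1097 m²/day.
Peak time from v_R²t² + 2D_R t − x² = 0: t = (√(D_R² + v_R²x²) − D_R)/v_R².
√(D_R² + v_R²x²) = √(0.1097² + 0.04264² × 25.5²) = 1.093; v_R² = 0.001818.
t = (1.093 − 0.1097)/0.001818 = 541 days.

541 days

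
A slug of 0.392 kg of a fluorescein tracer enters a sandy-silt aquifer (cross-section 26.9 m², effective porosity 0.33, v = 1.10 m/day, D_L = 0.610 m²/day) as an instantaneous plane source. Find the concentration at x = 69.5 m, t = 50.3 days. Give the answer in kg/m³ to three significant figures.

For an instantaneous plane source, C(x,t) = M/(n_e·A·√(4πDt)) · exp(−(x−vt)²/(4Dt)), with n_e·A the pore (flow) area.
Plume center vt = 1.10 × 50.3 = 55.33 m, so the well at 69.5 m is 14.17 m downgradient of the peak.
√(4πDt) = 19.64 m, giving peak height M/(n_e·A·√(4πDt)) = 0.392/(0.33 × 26.9 × 19.64) = 0.002248 kg/m³.
(x−vt)²/(4Dt) = (14.17)²/(4 × 0.610 × 50.3) = 1.636; exp(−1.636) = 0.1948.
C = 0.002248 × 0.1948 = 0.000438 kg/m³.

0.000438 kg/m³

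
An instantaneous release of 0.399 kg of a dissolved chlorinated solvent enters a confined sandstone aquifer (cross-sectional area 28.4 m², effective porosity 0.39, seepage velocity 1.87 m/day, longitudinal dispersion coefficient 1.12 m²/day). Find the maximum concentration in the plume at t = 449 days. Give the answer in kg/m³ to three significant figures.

The peak of an instantaneous 1D plume sits at x = vt; there the Gaussian factor is 1 and C_max = M/(n_e·A·√(4πDt)), where n_e·A is the pore area the mass is dissolved in.
√(4πDt) = √(4π × 1.12 × 449) = 79.49 m, so C_max = 0.399/(0.39 × 28.4 × 79.49) = 0.000453 kg/m³.

0.000453 kg/m³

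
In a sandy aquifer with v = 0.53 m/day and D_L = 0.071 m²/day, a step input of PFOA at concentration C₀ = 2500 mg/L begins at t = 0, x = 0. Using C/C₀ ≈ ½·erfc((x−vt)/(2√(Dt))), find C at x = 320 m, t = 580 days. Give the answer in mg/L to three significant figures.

For a continuous step input, C/C₀ ≈ ½·erfc((x−vt)/(2√(Dt))).
vt = 0.53 × 580 = 307.4 m and 2√(Dt) = 2√(0.071 × 580) = 12.83 m.
Argument (x−vt)/(2√(Dt)) = (320 − 307.4)/12.83 = 0.9821; ½·erfc(0.9821) = 0.08243.
C = 2500 × 0.08243 = 206 mg/L.

206 mg/L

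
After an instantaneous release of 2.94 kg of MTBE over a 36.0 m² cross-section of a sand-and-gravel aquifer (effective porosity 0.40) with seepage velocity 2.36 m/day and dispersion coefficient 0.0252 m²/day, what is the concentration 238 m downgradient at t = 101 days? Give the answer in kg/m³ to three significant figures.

For an instantaneous plane source, C(x,t) = M/(n_e·A·√(4πDt)) · exp(−(x−vt)²/(4Dt)), with n_e·A the pore (flow) area.
Plume center vt = 2.36 × 101 = 238.36 m, so the well at 238 m is 0.36 m upgradient of the peak.
√(4πDt) = 5.655 m, giving peak height M/(n_e·A·√(4πDt)) = 2.94/(0.40 × 36.0 × 5.655) = 0.03610 kg/m³.
(x−vt)²/(4Dt) = (-0.36)²/(4 × 0.0252 × 101) = 0.01273; exp(−0.01273) = 0.9874.
C = 0.03610 × 0.9874 = 0.0356 kg/m³.

0.0356 kg/m³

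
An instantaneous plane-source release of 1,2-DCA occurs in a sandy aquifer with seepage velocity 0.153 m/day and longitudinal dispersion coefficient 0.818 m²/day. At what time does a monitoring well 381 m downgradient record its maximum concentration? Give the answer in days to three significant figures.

For the 1D instantaneous-source solution, setting ∂C/∂t = 0 at fixed x gives v²t² + 2Dt − x² = 0, so t = (√(D² + v²x²) − D)/v².
√(D² + v²x²) = √(0.818² + 0.153² × 381²) = 58.30; v² = 0.023409.
t = (58.30 − 0.818)/0.023409 = 2460 days (vs. the pure-advection estimate x/v = 2490 d).

2460 days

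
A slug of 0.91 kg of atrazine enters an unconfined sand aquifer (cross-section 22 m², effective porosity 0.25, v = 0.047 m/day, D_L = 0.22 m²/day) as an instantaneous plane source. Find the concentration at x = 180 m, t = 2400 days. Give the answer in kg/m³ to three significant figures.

For an instantaneous plane source, C(x,t) = M/(n_e·A·√(4πDt)) · exp(−(x−vt)²/(4Dt)), with n_e·A the pore (flow) area.
Plume center vt = 0.047 × 2400 = 112.8 m, so the well at 180 m is 67.2 m downgradient of the peak.
√(4πDt) = 81.46 m, giving peak height M/(n_e·A·√(4πDt)) = 0.91/(0.25 × 22 × 81.46) = 0.002031 kg/m³.
(x−vt)²/(4Dt) = (67.2)²/(4 × 0.22 × 2400) = 2.138; exp(−2.138) = 0.1179.
C = 0.002031 × 0.1179 = 0.000239 kg/m³.

0.000239 kg/m³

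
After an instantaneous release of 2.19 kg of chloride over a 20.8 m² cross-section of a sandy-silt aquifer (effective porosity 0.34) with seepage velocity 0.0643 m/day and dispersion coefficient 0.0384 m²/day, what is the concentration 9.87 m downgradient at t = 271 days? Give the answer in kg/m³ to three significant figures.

For an instantaneous plane source, C(x,t) = M/(n_e·A·√(4πDt)) · exp(−(x−vt)²/(4Dt)), with n_e·A the pore (flow) area.
Plume center vt = 0.0643 × 271 = 17.4253 m, so the well at 9.87 m is 7.5553 m upgradient of the peak.
√(4πDt) = 11.44 m, giving peak height M/(n_e·A·√(4πDt)) = 2.19/(0.34 × 20.8 × 11.44) = 0.02707 kg/m³.
(x−vt)²/(4Dt) = (-7.5553)²/(4 × 0.0384 × 271) = 1.371; exp(−1.371) = 0.2539.
C = 0.02707 × 0.2539 = 0.00687 kg/m³.

0.00687 kg/m³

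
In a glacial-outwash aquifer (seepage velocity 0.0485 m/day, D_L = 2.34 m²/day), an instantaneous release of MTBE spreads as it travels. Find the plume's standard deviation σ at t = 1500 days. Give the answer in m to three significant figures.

Dispersive spreading gives a Gaussian with σ² = 2Dt; advection only shifts the center.
σ = √(2 × 2.34 × 1500) = 83.8 m.

83.8 m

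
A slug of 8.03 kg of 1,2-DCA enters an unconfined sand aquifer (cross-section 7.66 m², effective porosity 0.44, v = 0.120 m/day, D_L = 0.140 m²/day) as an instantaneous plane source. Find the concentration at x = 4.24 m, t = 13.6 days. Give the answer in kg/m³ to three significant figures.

For an instantaneous plane source, C(x,t) = M/(n_e·A·√(4πDt)) · exp(−(x−vt)²/(4Dt)), with n_e·A the pore (flow) area.
Plume center vt = 0.120 × 13.6 = 1.632 m, so the well at 4.24 m is 2.608 m downgradient of the peak.
√(4πDt) = 4.891 m, giving peak height M/(n_e·A·√(4πDt)) = 8.03/(0.44 × 7.66 × 4.891) = 0.4871 kg/m³.
(x−vt)²/(4Dt) = (2.608)²/(4 × 0.140 × 13.6) = 0.8931; exp(−0.8931) = 0.4094.
C = 0.4871 × 0.4094 = 0.199 kg/m³.

0.199 kg/m³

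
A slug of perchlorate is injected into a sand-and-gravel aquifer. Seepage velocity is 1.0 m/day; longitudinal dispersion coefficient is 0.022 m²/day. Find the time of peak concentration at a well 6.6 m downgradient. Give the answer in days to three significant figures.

For the 1D instantaneous-source solution, setting ∂C/∂t = 0 at fixed x gives v²t² + 2Dt − x² = 0, so t = (√(D² + v²x²) − D)/v².
√(D² + v²x²) = √(0.022² + 1.0² × 6.6²) = 6.600; v² = 1.
t = (6.600 − 0.022)/1 = 6.58 days (vs. the pure-advection estimate x/v = 6.60 d).

6.58 days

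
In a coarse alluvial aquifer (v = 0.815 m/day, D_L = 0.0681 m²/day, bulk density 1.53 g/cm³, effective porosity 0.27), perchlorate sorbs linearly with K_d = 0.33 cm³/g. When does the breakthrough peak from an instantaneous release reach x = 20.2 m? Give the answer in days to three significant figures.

Retardation factor R = 1 + ρ_b·K_d/n = 1 + 1.53 × 0.33/0.27 = 2.870.
Sorption retards both mechanisms: v_R = v/R = 0.2840 m/day, D_R = D/R = 0.02373 m²/day.
Peak time from v_R²t² + 2D_R t − x² = 0: t = (√(D_R² + v_R²x²) − D_R)/v_R².
√(D_R² + v_R²x²) = √(0.02373² + 0.2840² × 20.2²) = 5.737; v_R² = 0.08066.
t = (5.737 − 0.02373)/0.08066 = 70.8 days.

70.8 days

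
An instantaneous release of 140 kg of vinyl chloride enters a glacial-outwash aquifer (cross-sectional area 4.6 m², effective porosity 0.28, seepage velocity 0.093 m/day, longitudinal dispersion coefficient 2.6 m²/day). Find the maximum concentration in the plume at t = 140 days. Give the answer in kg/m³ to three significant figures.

The peak of an instantaneous 1D plume sits at x = vt; there the Gaussian factor is 1 and C_max = M/(n_e·A·√(4πDt)), where n_e·A is the pore area the mass is dissolved in.
√(4πDt) = √(4π × 2.6 × 140) = 67.63 m, so C_max = 140/(0.28 × 4.6 × 67.63) = 1.61 kg/m³.

1.61 kg/m³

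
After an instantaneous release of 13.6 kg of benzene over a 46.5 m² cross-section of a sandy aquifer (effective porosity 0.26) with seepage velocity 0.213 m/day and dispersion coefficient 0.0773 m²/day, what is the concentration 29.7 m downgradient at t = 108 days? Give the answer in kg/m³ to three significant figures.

For an instantaneous plane source, C(x,t) = M/(n_e·A·√(4πDt)) · exp(−(x−vt)²/(4Dt)), with n_e·A the pore (flow) area.
Plume center vt = 0.213 × 108 = 23.004 m, so the well at 29.7 m is 6.696 m downgradient of the peak.
√(4πDt) = 10.24 m, giving peak height M/(n_e·A·√(4πDt)) = 13.6/(0.26 × 46.5 × 10.24) = 0.1099 kg/m³.
(x−vt)²/(4Dt) = (6.696)²/(4 × 0.0773 × 108) = 1.343; exp(−1.343) = 0.2611.
C = 0.1099 × 0.2611 = 0.0287 kg/m³.

0.0287 kg/m³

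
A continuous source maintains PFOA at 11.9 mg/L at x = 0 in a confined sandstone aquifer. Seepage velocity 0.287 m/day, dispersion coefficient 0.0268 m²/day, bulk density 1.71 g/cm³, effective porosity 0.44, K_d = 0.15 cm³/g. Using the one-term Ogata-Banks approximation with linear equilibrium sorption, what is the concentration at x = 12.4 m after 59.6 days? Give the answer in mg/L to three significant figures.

1.56 mg/L

Retardation factor R = 1 + ρ_b·K_d/n = 1 + 1.71 × 0.15/0.44 = 1.583.
Sorption retards both mechanisms: v_R = v/R = 0.1813 m/day, D_R = D/R = 0.01693 m²/day.
v_R·t = 0.1813 × 59.6 = 10.80548 m; 2√(D_R t) = 2.009 m; argument = (12.4 − 10.80548)/2.009 = 0.7937.
C = C₀ × ½·erfc(0.7937) = 11.9 × 0.1308 = 1.56 mg/L.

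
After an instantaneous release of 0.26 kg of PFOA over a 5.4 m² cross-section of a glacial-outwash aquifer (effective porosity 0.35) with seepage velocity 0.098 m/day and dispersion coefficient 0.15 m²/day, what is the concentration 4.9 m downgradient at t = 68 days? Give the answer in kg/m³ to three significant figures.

For an instantaneous plane source, C(x,t) = M/(n_e·A·√(4πDt)) · exp(−(x−vt)²/(4Dt)), with n_e·A the pore (flow) area.
Plume center vt = 0.098 × 68 = 6.664 m, so the well at 4.9 m is 1.764 m upgradient of the peak.
√(4πDt) = 11.32 m, giving peak height M/(n_e·A·√(4πDt)) = 0.26/(0.35 × 5.4 × 11.32) = 0.01215 kg/m³.
(x−vt)²/(4Dt) = (-1.764)²/(4 × 0.15 × 68) = 0.07627; exp(−0.07627) = 0.9266.
C = 0.01215 × 0.9266 = 0.0113 kg/m³.

0.0113 kg/m³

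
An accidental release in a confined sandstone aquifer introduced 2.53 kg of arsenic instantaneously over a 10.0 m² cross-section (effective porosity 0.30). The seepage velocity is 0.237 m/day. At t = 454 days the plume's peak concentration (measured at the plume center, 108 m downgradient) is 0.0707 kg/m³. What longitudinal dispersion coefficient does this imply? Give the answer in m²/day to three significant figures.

0.0249 m²/day

At the plume center C_max = M/(n_e·A·√(4πDt)), so D = M²/(4πt·(n_e·A·C_max)²).
n_e·A·C_max = 0.30 × 10.0 × 0.0707 = 0.2121 kg/m.
D = 2.53²/(4π × 454 × 0.2121²) = 0.0249 m²/day.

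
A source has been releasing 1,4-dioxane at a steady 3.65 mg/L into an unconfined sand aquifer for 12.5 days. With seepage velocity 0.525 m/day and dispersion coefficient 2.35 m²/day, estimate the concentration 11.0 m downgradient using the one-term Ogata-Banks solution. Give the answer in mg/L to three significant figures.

For a continuous step input, C/C₀ ≈ ½·erfc((x−vt)/(2√(Dt))).
vt = 0.525 × 12.5 = 6.5625 m and 2√(Dt) = 2√(2.35 × 12.5) = 10.84 m.
Argument (x−vt)/(2√(Dt)) = (11.0 − 6.5625)/10.84 = 0.4094; ½·erfc(0.4094) = 0.2813.
C = 3.65 × 0.2813 = 1.03 mg/L.

1.03 mg/L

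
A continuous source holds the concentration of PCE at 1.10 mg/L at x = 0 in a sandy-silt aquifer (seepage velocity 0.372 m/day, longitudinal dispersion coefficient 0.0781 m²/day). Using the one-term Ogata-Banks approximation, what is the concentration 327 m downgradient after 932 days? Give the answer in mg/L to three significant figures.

For a continuous step input, C/C₀ ≈ ½·erfc((x−vt)/(2√(Dt))).
vt = 0.372 × 932 = 346.704 m and 2√(Dt) = 2√(0.0781 × 932) = 17.06 m.
Argument (x−vt)/(2√(Dt)) = (327 − 346.704)/17.06 = -1.155; ½·erfc(-1.155) = 0.9488.
C = 1.10 × 0.9488 = 1.04 mg/L.

1.04 mg/L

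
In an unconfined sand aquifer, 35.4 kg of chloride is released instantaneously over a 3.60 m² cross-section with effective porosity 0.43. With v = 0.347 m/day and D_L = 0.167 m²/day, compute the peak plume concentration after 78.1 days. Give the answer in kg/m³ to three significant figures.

The peak of an instantaneous 1D plume sits at x = vt; there the Gaussian factor is 1 and C_max = M/(n_e·A·√(4πDt)), where n_e·A is the pore area the mass is dissolved in.
√(4πDt) = √(4π × 0.167 × 78.1) = 12.80 m, so C_max = 35.4/(0.43 × 3.60 × 12.80) = 1.79 kg/m³.

1.79 kg/m³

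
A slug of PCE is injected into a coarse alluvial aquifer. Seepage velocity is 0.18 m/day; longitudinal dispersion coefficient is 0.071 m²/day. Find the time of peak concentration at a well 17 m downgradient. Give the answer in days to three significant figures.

For the 1D instantaneous-source solution, setting ∂C/∂t = 0 at fixed x gives v²t² + 2Dt − x² = 0, so t = (√(D² + v²x²) − D)/v².
√(D² + v²x²) = √(0.071² + 0.18² × 17²) = 3.061; v² = 0.0324.
t = (3.061 − 0.071)/0.0324 = 92.3 days (vs. the pure-advection estimate x/v = 94.4 d).

92.3 days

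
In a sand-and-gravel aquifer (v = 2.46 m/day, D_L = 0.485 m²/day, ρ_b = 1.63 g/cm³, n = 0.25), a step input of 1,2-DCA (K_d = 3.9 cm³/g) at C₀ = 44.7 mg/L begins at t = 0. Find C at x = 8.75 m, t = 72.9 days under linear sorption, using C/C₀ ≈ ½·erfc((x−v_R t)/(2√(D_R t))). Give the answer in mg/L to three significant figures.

5.14 mg/L

Retardation factor R = 1 + ρ_b·K_d/n = 1 + 1.63 × 3.9/0.25 = 26.43.
Sorption retards both mechanisms: v_R = v/R = 0.09308 m/day, D_R = D/R = 0.01835 m²/day.
v_R·t = 0.09308 × 72.9 = 6.785532 m; 2√(D_R t) = 2.313 m; argument = (8.75 − 6.785532)/2.313 = 0.8493.
C = C₀ × ½·erfc(0.8493) = 44.7 × 0.1149 = 5.14 mg/L.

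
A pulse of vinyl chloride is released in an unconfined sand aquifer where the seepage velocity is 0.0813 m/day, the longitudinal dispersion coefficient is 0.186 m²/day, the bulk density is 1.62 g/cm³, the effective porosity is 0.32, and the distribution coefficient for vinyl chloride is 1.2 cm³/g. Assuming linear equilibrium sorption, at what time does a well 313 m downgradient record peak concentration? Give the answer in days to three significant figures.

27000 days

Retardation factor R = 1 + ρ_b·K_d/n = 1 + 1.62 × 1.2/0.32 = 7.075.
Sorption retards both mechanisms: v_R = v/R = 0.01149 m/day, D_R = D/R = 0.02629 m²/day.
Peak time from v_R²t² + 2D_R t − x² = 0: t = (√(D_R² + v_R²x²) − D_R)/v_R².
√(D_R² + v_R²x²) = √(0.02629² + 0.01149² × 313²) = 3.596; v_R² = 0.0001320.
t = (3.596 − 0.02629)/0.0001320 = 27000 days.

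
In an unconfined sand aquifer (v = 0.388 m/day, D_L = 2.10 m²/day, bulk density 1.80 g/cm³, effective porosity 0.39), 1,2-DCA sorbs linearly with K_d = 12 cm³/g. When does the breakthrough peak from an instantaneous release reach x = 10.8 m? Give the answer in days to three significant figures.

Retardation factor R = 1 + ρ_b·K_d/n = 1 + 1.80 × 12/0.39 = 56.38.
Sorption retards both mechanisms: v_R = v/R = 0.006882 m/day, D_R = D/R = 0.03725 m²/day.
Peak time from v_R²t² + 2D_R t − x² = 0: t = (√(D_R² + v_R²x²) − D_R)/v_R².
√(D_R² + v_R²x²) = √(0.03725² + 0.006882² × 10.8²) = 0.08314; v_R² = 4.736e-05.
t = (0.08314 − 0.03725)/4.736e-05 = 969 days.

969 days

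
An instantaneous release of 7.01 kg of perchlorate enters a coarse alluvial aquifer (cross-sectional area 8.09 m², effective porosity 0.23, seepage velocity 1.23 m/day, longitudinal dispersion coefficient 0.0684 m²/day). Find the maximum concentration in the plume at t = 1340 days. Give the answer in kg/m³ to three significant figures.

0.111 kg/m³

The peak of an instantaneous 1D plume sits at x = vt; there the Gaussian factor is 1 and C_max = M/(n_e·A·√(4πDt)), where n_e·A is the pore area the mass is dissolved in.
√(4πDt) = √(4π × 0.0684 × 1340) = 33.94 m, so C_max = 7.01/(0.23 × 8.09 × 33.94) = 0.111 kg/m³.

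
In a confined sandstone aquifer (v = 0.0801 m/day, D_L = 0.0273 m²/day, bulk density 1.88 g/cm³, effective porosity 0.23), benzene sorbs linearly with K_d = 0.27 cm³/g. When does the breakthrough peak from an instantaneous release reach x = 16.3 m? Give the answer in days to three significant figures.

639 days

Retardation factor R = 1 + ρ_b·K_d/n = 1 + 1.88 × 0.27/0.23 = 3.207.
Sorption retards both mechanisms: v_R = v/R = 0.02498 m/day, D_R = D/R = 0.008513 m²/day.
Peak time from v_R²t² + 2D_R t − x² = 0: t = (√(D_R² + v_R²x²) − D_R)/v_R².
√(D_R² + v_R²x²) = √(0.008513² + 0.02498² × 16.3²) = 0.4073; v_R² = 0.0006240.
t = (0.4073 − 0.008513)/0.0006240 = 639 days.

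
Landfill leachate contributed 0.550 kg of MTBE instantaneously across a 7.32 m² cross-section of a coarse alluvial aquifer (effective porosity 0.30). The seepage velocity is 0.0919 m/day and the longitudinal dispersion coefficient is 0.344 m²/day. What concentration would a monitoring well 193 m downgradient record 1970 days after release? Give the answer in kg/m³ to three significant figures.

For an instantaneous plane source, C(x,t) = M/(n_e·A·√(4πDt)) · exp(−(x−vt)²/(4Dt)), with n_e·A the pore (flow) area.
Plume center vt = 0.0919 × 1970 = 181.043 m, so the well at 193 m is 11.957 m downgradient of the peak.
√(4πDt) = 92.28 m, giving peak height M/(n_e·A·√(4πDt)) = 0.550/(0.30 × 7.32 × 92.28) = 0.002714 kg/m³.
(x−vt)²/(4Dt) = (11.957)²/(4 × 0.344 × 1970) = 0.05274; exp(−0.05274) = 0.9486.
C = 0.002714 × 0.9486 = 0.00257 kg/m³.

0.00257 kg/m³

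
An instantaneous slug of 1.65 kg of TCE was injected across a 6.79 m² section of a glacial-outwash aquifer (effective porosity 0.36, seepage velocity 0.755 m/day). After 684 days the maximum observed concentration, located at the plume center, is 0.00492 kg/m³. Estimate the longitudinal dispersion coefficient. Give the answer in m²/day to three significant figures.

2.19 m²/day

At the plume center C_max = M/(n_e·A·√(4πDt)), so D = M²/(4πt·(n_e·A·C_max)²).
n_e·A·C_max = 0.36 × 6.79 × 0.00492 = 0.01203 kg/m.
D = 1.65²/(4π × 684 × 0.01203²) = 2.19 m²/day.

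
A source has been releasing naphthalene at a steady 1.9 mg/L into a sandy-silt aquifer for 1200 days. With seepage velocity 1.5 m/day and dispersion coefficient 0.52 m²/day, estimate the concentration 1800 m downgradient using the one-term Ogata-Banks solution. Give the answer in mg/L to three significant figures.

For a continuous step input, C/C₀ ≈ ½·erfc((x−vt)/(2√(Dt))).
vt = 1.5 × 1200 = 1800 m and 2√(Dt) = 2√(0.52 × 1200) = 49.96 m.
Argument (x−vt)/(2√(Dt)) = (1800 − 1800)/49.96 = 0; ½·erfc(0) = 0.5000.
C = 1.9 × 0.5000 = 0.950 mg/L.

0.950 mg/L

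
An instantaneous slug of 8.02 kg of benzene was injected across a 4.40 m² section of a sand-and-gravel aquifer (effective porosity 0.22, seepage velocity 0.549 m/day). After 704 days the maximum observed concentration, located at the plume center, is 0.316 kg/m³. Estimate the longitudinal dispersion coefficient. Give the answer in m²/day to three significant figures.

At the plume center C_max = M/(n_e·A·√(4πDt)), so D = M²/(4πt·(n_e·A·C_max)²).
n_e·A·C_max = 0.22 × 4.40 × 0.316 = 0.3059 kg/m.
D = 8.02²/(4π × 704 × 0.3059²) = 0.0777 m²/day.

0.0777 m²/day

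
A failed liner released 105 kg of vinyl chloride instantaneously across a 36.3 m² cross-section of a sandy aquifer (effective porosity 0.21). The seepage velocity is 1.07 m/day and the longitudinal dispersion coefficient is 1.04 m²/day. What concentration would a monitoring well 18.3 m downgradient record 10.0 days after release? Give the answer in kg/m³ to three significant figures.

0.301 kg/m³

For an instantaneous plane source, C(x,t) = M/(n_e·A·√(4πDt)) · exp(−(x−vt)²/(4Dt)), with n_e·A the pore (flow) area.
Plume center vt = 1.07 × 10.0 = 10.7 m, so the well at 18.3 m is 7.6 m downgradient of the peak.
√(4πDt) = 11.43 m, giving peak height M/(n_e·A·√(4πDt)) = 105/(0.21 × 36.3 × 11.43) = 1.205 kg/m³.
(x−vt)²/(4Dt) = (7.6)²/(4 × 1.04 × 10.0) = 1.388; exp(−1.388) = 0.2496.
C = 1.205 × 0.2496 = 0.301 kg/m³.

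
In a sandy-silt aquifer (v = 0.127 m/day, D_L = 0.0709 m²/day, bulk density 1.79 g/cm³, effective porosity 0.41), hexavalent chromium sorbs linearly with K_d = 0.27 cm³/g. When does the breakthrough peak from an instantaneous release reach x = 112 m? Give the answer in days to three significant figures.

1910 days

Retardation factor R = 1 + ρ_b·K_d/n = 1 + 1.79 × 0.27/0.41 = 2.179.
Sorption retards both mechanisms: v_R = v/R = 0.05828 m/day, D_R = D/R = 0.03254 m²/day.
Peak time from v_R²t² + 2D_R t − x² = 0: t = (√(D_R² + v_R²x²) − D_R)/v_R².
√(D_R² + v_R²x²) = √(0.03254² + 0.05828² × 112²) = 6.527; v_R² = 0.003397.
t = (6.527 − 0.03254)/0.003397 = 1910 days.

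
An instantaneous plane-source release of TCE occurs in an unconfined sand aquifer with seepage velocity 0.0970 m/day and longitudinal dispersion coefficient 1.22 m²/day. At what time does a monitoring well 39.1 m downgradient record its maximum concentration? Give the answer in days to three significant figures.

For the 1D instantaneous-source solution, setting ∂C/∂t = 0 at fixed x gives v²t² + 2Dt − x² = 0, so t = (√(D² + v²x²) − D)/v².
√(D² + v²x²) = √(1.22² + 0.0970² × 39.1²) = 3.984; v² = 0.009409.
t = (3.984 − 1.22)/0.009409 = 294 days (vs. the pure-advection estimate x/v = 403 d).

294 days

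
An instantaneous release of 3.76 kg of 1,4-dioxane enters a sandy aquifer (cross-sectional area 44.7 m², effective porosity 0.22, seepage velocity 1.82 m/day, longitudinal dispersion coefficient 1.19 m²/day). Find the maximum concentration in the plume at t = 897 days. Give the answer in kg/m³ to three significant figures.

0.00330 kg/m³

The peak of an instantaneous 1D plume sits at x = vt; there the Gaussian factor is 1 and C_max = M/(n_e·A·√(4πDt)), where n_e·A is the pore area the mass is dissolved in.
√(4πDt) = √(4π × 1.19 × 897) = 115.8 m, so C_max = 3.76/(0.22 × 44.7 × 115.8) = 0.00330 kg/m³.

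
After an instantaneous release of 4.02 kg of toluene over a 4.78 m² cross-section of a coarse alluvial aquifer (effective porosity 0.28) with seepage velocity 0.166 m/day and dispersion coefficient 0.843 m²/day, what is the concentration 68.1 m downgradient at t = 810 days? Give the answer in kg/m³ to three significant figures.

For an instantaneous plane source, C(x,t) = M/(n_e·A·√(4πDt)) · exp(−(x−vt)²/(4Dt)), with n_e·A the pore (flow) area.
Plume center vt = 0.166 × 810 = 134.46 m, so the well at 68.1 m is 66.36 m upgradient of the peak.
√(4πDt) = 92.63 m, giving peak height M/(n_e·A·√(4πDt)) = 4.02/(0.28 × 4.78 × 92.63) = 0.03243 kg/m³.
(x−vt)²/(4Dt) = (-66.36)²/(4 × 0.843 × 810) = 1.612; exp(−1.612) = 0.1995.
C = 0.03243 × 0.1995 = 0.00647 kg/m³.

0.00647 kg/m³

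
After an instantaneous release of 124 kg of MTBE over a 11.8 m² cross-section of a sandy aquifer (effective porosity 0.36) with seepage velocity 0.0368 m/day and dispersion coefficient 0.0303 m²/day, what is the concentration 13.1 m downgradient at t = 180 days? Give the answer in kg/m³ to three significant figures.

For an instantaneous plane source, C(x,t) = M/(n_e·A·√(4πDt)) · exp(−(x−vt)²/(4Dt)), with n_e·A the pore (flow) area.
Plume center vt = 0.0368 × 180 = 6.624 m, so the well at 13.1 m is 6.476 m downgradient of the peak.
√(4πDt) = 8.279 m, giving peak height M/(n_e·A·√(4πDt)) = 124/(0.36 × 11.8 × 8.279) = 3.526 kg/m³.
(x−vt)²/(4Dt) = (6.476)²/(4 × 0.0303 × 180) = 1.922; exp(−1.922) = 0.1463.
C = 3.526 × 0.1463 = 0.516 kg/m³.

0.516 kg/m³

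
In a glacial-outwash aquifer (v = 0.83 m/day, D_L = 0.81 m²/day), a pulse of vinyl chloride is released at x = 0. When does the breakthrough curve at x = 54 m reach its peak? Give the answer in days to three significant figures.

For the 1D instantaneous-source solution, setting ∂C/∂t = 0 at fixed x gives v²t² + 2Dt − x² = 0, so t = (√(D² + v²x²) − D)/v².
√(D² + v²x²) = √(0.81² + 0.83² × 54²) = 44.83; v² = 0.6889.
t = (44.83 − 0.81)/0.6889 = 63.9 days (vs. the pure-advection estimate x/v = 65.1 d).

63.9 days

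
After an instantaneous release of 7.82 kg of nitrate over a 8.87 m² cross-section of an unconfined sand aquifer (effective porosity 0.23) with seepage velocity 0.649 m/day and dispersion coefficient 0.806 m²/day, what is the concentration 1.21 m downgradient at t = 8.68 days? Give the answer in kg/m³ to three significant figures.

0.203 kg/m³

For an instantaneous plane source, C(x,t) = M/(n_e·A·√(4πDt)) · exp(−(x−vt)²/(4Dt)), with n_e·A the pore (flow) area.
Plume center vt = 0.649 × 8.68 = 5.63332 m, so the well at 1.21 m is 4.42332 m upgradient of the peak.
√(4πDt) = 9.376 m, giving peak height M/(n_e·A·√(4πDt)) = 7.82/(0.23 × 8.87 × 9.376) = 0.4088 kg/m³.
(x−vt)²/(4Dt) = (-4.42332)²/(4 × 0.806 × 8.68) = 0.6992; exp(−0.6992) = 0.4970.
C = 0.4088 × 0.4970 = 0.203 kg/m³.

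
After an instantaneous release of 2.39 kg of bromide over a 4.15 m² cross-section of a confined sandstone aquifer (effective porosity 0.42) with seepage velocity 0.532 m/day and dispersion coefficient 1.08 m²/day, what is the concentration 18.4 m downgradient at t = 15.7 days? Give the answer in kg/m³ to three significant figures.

0.0212 kg/m³

For an instantaneous plane source, C(x,t) = M/(n_e·A·√(4πDt)) · exp(−(x−vt)²/(4Dt)), with n_e·A the pore (flow) area.
Plume center vt = 0.532 × 15.7 = 8.3524 m, so the well at 18.4 m is 10.0476 m downgradient of the peak.
√(4πDt) = 14.60 m, giving peak height M/(n_e·A·√(4πDt)) = 2.39/(0.42 × 4.15 × 14.60) = 0.09392 kg/m³.
(x−vt)²/(4Dt) = (10.0476)²/(4 × 1.08 × 15.7) = 1.488; exp(−1.488) = 0.2258.
C = 0.09392 × 0.2258 = 0.0212 kg/m³.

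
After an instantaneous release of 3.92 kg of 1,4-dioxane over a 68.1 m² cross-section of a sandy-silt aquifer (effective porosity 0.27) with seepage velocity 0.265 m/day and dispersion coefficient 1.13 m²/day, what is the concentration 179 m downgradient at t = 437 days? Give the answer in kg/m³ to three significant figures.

For an instantaneous plane source, C(x,t) = M/(n_e·A·√(4πDt)) · exp(−(x−vt)²/(4Dt)), with n_e·A the pore (flow) area.
Plume center vt = 0.265 × 437 = 115.805 m, so the well at 179 m is 63.195 m downgradient of the peak.
√(4πDt) = 78.77 m, giving peak height M/(n_e·A·√(4πDt)) = 3.92/(0.27 × 68.1 × 78.77) = 0.002707 kg/m³.
(x−vt)²/(4Dt) = (63.195)²/(4 × 1.13 × 437) = 2.022; exp(−2.022) = 0.1324.
C = 0.002707 × 0.1324 = 0.000358 kg/m³.

0.000358 kg/m³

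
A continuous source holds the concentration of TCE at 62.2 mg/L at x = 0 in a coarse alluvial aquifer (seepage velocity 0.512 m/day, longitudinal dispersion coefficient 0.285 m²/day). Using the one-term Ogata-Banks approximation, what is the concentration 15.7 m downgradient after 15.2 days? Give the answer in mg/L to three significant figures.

0.222 mg/L

For a continuous step input, C/C₀ ≈ ½·erfc((x−vt)/(2√(Dt))).
vt = 0.512 × 15.2 = 7.7824 m and 2√(Dt) = 2√(0.285 × 15.2) = 4.163 m.
Argument (x−vt)/(2√(Dt)) = (15.7 − 7.7824)/4.163 = 1.902; ½·erfc(1.902) = 0.003574.
C = 62.2 × 0.003574 = 0.222 mg/L.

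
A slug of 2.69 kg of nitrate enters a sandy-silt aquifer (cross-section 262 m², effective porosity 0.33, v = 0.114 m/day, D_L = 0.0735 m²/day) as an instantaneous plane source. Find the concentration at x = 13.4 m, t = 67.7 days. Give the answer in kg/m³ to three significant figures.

0.000777 kg/m³

For an instantaneous plane source, C(x,t) = M/(n_e·A·√(4πDt)) · exp(−(x−vt)²/(4Dt)), with n_e·A the pore (flow) area.
Plume center vt = 0.114 × 67.7 = 7.7178 m, so the well at 13.4 m is 5.6822 m downgradient of the peak.
√(4πDt) = 7.908 m, giving peak height M/(n_e·A·√(4πDt)) = 2.69/(0.33 × 262 × 7.908) = 0.003934 kg/m³.
(x−vt)²/(4Dt) = (5.6822)²/(4 × 0.0735 × 67.7) = 1.622; exp(−1.622) = 0.1975.
C = 0.003934 × 0.1975 = 0.000777 kg/m³.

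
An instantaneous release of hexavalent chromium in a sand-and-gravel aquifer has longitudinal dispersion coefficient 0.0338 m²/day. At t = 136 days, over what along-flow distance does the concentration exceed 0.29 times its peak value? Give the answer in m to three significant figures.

The plume is Gaussian with σ = √(2Dt) = √(2 × 0.0338 × 136) = 3.032 m.
C/C_peak = exp(−Δx²/(2σ²)) = 0.29 ⇒ Δx = σ·√(−2 ln 0.29) = 3.032 × 1.573 = 4.769 m.
Width = 2Δx = 9.54 m.

9.54 m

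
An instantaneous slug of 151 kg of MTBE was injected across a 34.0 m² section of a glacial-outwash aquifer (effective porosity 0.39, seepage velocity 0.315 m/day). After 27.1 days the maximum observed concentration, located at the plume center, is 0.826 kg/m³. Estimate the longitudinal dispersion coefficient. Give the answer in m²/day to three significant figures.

At the plume center C_max = M/(n_e·A·√(4πDt)), so D = M²/(4πt·(n_e·A·C_max)²).
n_e·A·C_max = 0.39 × 34.0 × 0.826 = 10.95 kg/m.
D = 151²/(4π × 27.1 × 10.95²) = 0.558 m²/day.

0.558 m²/day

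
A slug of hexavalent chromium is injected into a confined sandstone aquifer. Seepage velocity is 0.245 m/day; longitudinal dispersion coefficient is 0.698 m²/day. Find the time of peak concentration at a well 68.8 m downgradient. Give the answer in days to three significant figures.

269 days

For the 1D instantaneous-source solution, setting ∂C/∂t = 0 at fixed x gives v²t² + 2Dt − x² = 0, so t = (√(D² + v²x²) − D)/v².
√(D² + v²x²) = √(0.698² + 0.245² × 68.8²) = 16.87; v² = 0.060025.
t = (16.87 − 0.698)/0.060025 = 269 days (vs. the pure-advection estimate x/v = 281 d).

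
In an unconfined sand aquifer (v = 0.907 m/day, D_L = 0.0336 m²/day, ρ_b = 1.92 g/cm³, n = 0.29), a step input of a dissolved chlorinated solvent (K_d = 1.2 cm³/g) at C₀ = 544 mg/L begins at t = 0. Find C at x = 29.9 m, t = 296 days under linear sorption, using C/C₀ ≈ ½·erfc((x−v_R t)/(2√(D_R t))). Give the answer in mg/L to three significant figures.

289 mg/L

Retardation factor R = 1 + ρ_b·K_d/n = 1 + 1.92 × 1.2/0.29 = 8.945.
Sorption retards both mechanisms: v_R = v/R = 0.1014 m/day, D_R = D/R = 0.003756 m²/day.
v_R·t = 0.1014 × 296 = 30.0144 m; 2√(D_R t) = 2.109 m; argument = (29.9 − 30.0144)/2.109 = -0.05424.
C = C₀ × ½·erfc(-0.05424) = 544 × 0.5306 = 289 mg/L.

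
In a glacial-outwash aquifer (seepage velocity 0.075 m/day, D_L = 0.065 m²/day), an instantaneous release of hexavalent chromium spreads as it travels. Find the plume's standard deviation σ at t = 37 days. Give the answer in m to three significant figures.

2.19 m

Dispersive spreading gives a Gaussian with σ² = 2Dt; advection only shifts the center.
σ = √(2 × 0.065 × 37) = 2.19 m.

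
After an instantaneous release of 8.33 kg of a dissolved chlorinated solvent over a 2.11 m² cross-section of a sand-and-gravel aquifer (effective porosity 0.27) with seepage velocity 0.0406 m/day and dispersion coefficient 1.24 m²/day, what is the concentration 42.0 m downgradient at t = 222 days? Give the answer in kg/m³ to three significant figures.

0.0925 kg/m³

For an instantaneous plane source, C(x,t) = M/(n_e·A·√(4πDt)) · exp(−(x−vt)²/(4Dt)), with n_e·A the pore (flow) area.
Plume center vt = 0.0406 × 222 = 9.0132 m, so the well at 42.0 m is 32.9868 m downgradient of the peak.
√(4πDt) = 58.82 m, giving peak height M/(n_e·A·√(4πDt)) = 8.33/(0.27 × 2.11 × 58.82) = 0.2486 kg/m³.
(x−vt)²/(4Dt) = (32.9868)²/(4 × 1.24 × 222) = 0.9882; exp(−0.9882) = 0.3722.
C = 0.2486 × 0.3722 = 0.0925 kg/m³.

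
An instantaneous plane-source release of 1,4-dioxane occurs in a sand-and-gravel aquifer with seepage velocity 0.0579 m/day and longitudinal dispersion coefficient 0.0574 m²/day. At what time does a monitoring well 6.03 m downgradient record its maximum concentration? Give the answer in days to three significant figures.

88.4 days

For the 1D instantaneous-source solution, setting ∂C/∂t = 0 at fixed x gives v²t² + 2Dt − x² = 0, so t = (√(D² + v²x²) − D)/v².
√(D² + v²x²) = √(0.0574² + 0.0579² × 6.03²) = 0.3538; v² = 0.00335241.
t = (0.3538 − 0.0574)/0.00335241 = 88.4 days (vs. the pure-advection estimate x/v = 104 d).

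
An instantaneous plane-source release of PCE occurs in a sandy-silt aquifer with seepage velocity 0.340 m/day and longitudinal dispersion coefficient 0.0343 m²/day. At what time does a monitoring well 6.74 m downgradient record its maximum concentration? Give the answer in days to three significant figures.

19.5 days

For the 1D instantaneous-source solution, setting ∂C/∂t = 0 at fixed x gives v²t² + 2Dt − x² = 0, so t = (√(D² + v²x²) − D)/v².
√(D² + v²x²) = √(0.0343² + 0.340² × 6.74²) = 2.292; v² = 0.1156.
t = (2.292 − 0.0343)/0.1156 = 19.5 days (vs. the pure-advection estimate x/v = 19.8 d).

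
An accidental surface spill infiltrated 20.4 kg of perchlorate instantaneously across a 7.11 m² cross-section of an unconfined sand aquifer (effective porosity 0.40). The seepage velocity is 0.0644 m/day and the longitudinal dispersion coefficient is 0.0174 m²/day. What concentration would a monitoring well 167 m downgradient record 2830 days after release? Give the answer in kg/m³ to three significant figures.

For an instantaneous plane source, C(x,t) = M/(n_e·A·√(4πDt)) · exp(−(x−vt)²/(4Dt)), with n_e·A the pore (flow) area.
Plume center vt = 0.0644 × 2830 = 182.252 m, so the well at 167 m is 15.252 m upgradient of the peak.
√(4πDt) = 24.88 m, giving peak height M/(n_e·A·√(4πDt)) = 20.4/(0.40 × 7.11 × 24.88) = 0.2883 kg/m³.
(x−vt)²/(4Dt) = (-15.252)²/(4 × 0.0174 × 2830) = 1.181; exp(−1.181) = 0.3070.
C = 0.2883 × 0.3070 = 0.0885 kg/m³.

0.0885 kg/m³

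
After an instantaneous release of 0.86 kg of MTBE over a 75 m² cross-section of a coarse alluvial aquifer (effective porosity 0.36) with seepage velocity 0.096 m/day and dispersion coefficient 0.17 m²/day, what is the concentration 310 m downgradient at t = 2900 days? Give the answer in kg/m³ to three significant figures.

For an instantaneous plane source, C(x,t) = M/(n_e·A·√(4πDt)) · exp(−(x−vt)²/(4Dt)), with n_e·A the pore (flow) area.
Plume center vt = 0.096 × 2900 = 278.4 m, so the well at 310 m is 31.6 m downgradient of the peak.
√(4πDt) = 78.71 m, giving peak height M/(n_e·A·√(4πDt)) = 0.86/(0.36 × 75 × 78.71) = 0.0004047 kg/m³.
(x−vt)²/(4Dt) = (31.6)²/(4 × 0.17 × 2900) = 0.5064; exp(−0.5064) = 0.6027.
C = 0.0004047 × 0.6027 = 0.000244 kg/m³.

0.000244 kg/m³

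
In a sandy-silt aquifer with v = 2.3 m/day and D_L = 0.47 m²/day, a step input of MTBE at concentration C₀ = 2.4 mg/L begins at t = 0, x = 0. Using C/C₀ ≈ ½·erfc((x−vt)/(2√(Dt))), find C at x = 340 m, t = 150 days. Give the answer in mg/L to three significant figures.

1.59 mg/L

For a continuous step input, C/C₀ ≈ ½·erfc((x−vt)/(2√(Dt))).
vt = 2.3 × 150 = 345 m and 2√(Dt) = 2√(0.47 × 150) = 16.79 m.
Argument (x−vt)/(2√(Dt)) = (340 − 345)/16.79 = -0.2978; ½·erfc(-0.2978) = 0.6632.
C = 2.4 × 0.6632 = 1.59 mg/L.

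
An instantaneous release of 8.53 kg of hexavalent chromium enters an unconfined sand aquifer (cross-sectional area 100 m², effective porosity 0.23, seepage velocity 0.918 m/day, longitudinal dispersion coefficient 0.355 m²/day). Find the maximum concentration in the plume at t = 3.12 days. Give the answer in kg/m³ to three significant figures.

0.0994 kg/m³

The peak of an instantaneous 1D plume sits at x = vt; there the Gaussian factor is 1 and C_max = M/(n_e·A·√(4πDt)), where n_e·A is the pore area the mass is dissolved in.
√(4πDt) = √(4π × 0.355 × 3.12) = 3.731 m, so C_max = 8.53/(0.23 × 100 × 3.731) = 0.0994 kg/m³.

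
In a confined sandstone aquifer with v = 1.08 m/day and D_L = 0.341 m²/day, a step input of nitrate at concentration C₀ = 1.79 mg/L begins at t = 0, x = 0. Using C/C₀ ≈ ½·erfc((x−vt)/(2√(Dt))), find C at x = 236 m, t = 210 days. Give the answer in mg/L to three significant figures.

0.396 mg/L

For a continuous step input, C/C₀ ≈ ½·erfc((x−vt)/(2√(Dt))).
vt = 1.08 × 210 = 226.8 m and 2√(Dt) = 2√(0.341 × 210) = 16.92 m.
Argument (x−vt)/(2√(Dt)) = (236 − 226.8)/16.92 = 0.5437; ½·erfc(0.5437) = 0.2210.
C = 1.79 × 0.2210 = 0.396 mg/L.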